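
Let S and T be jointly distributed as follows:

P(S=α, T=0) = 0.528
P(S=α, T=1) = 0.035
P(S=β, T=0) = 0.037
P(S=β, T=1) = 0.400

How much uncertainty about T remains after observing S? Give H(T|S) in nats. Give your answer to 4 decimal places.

Marginals: p(S) = (0.5630, 0.4370), p(T) = (0.5650, 0.4350).
H(T|S) = Σ p(S) · H(T|S=·).
  S=α: p=0.5630, H(T|S=α) = 0.2329
  S=β: p=0.4370, H(T|S=β) = 0.2900
Weighted sum = 0.2579 nats.

0.2579 nats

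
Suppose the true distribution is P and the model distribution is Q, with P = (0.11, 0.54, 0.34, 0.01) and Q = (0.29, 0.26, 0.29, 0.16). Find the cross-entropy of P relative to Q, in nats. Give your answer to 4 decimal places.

H(P,Q) = −Σ p·ln q.
  −0.11·ln(0.29) = 0.13617
  −0.54·ln(0.26) = 0.72742
  −0.34·ln(0.29) = 0.42088
  −0.01·ln(0.16) = 0.01833
H(P,Q) = 1.3028 nats.

1.3028 nats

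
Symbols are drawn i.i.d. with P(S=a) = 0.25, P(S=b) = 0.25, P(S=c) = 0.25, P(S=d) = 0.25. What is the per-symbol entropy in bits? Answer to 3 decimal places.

2.000 bits

H(S) = −Σ p·log₂ p.
  −(0.25)·log₂(0.25) = 0.5000
  −(0.25)·log₂(0.25) = 0.5000
  −(0.25)·log₂(0.25) = 0.5000
  −(0.25)·log₂(0.25) = 0.5000
Sum: 0.5000 + 0.5000 + 0.5000 + 0.5000 = 2.000 bits.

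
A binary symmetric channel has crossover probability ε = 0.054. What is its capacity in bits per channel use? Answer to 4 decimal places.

0.6968 bits

Binary symmetric channel: C = 1 − h₂(ε) where h₂ is the binary entropy function.
h₂(0.054) = −0.054·log₂0.054 − 0.946·log₂0.946 = 0.3032.
C = 1 − 0.3032 = 0.6968 bits per channel use.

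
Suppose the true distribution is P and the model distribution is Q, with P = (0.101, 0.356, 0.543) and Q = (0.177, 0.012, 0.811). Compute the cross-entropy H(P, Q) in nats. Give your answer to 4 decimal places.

1.8632 nats

H(P,Q) = −Σ p·ln q.
  −0.101·ln(0.177) = 0.17489
  −0.356·ln(0.012) = 1.57453
  −0.543·ln(0.811) = 0.11375
H(P,Q) = 1.8632 nats.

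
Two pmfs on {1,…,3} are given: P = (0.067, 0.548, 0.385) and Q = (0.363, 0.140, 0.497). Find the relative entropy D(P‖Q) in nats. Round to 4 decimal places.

0.5363 nats

D(P‖Q) = Σ p·ln(p/q).
  0.067·ln(0.067/0.363) = -0.11321
  0.548·ln(0.548/0.140) = 0.74782
  0.385·ln(0.385/0.497) = -0.09831
D(P‖Q) = 0.5363 nats.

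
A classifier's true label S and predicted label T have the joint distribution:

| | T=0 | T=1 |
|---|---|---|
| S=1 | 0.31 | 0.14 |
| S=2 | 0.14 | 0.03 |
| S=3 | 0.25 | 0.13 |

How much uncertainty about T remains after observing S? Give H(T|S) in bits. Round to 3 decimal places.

Chain rule: H(T|S) = H(S,T) − H(S).
Marginals: p(S) = (0.4500, 0.1700, 0.3800), p(T) = (0.7000, 0.3000).
H(S,T) = 2.3524 bits; H(S) = 1.4834 bits.
H(T|S) = 2.3524 − 1.4834 = 0.869 bits.

0.869 bits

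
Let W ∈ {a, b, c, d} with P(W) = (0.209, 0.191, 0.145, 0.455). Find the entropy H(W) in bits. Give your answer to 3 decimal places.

H(W) = −Σ p·log₂ p.
  −(0.209)·log₂(0.209) = 0.4720
  −(0.191)·log₂(0.191) = 0.4562
  −(0.145)·log₂(0.145) = 0.4040
  −(0.455)·log₂(0.455) = 0.5169
Sum: 0.4720 + 0.4562 + 0.4040 + 0.5169 = 1.849 bits.

1.849 bits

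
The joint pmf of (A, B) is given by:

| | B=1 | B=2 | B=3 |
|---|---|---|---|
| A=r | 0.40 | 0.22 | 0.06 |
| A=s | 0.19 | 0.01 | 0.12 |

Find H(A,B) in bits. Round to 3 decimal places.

2.142 bits

H(A,B) = −Σ p(x,y)·log₂ p(x,y) over all 6 cells.
  cell (r,1): −0.40·log₂0.40 = 0.5288
  cell (r,2): −0.22·log₂0.22 = 0.4806
  cell (r,3): −0.06·log₂0.06 = 0.2435
  cell (s,1): −0.19·log₂0.19 = 0.4552
  cell (s,2): −0.01·log₂0.01 = 0.0664
  cell (s,3): −0.12·log₂0.12 = 0.3671
Sum = 2.142 bits.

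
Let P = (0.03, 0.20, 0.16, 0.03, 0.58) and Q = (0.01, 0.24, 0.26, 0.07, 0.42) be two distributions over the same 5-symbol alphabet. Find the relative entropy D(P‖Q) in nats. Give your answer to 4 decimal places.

0.0806 nats

D(P‖Q) = Σ p·ln(p/q).
  0.03·ln(0.03/0.01) = 0.03296
  0.20·ln(0.20/0.24) = -0.03646
  0.16·ln(0.16/0.26) = -0.07768
  0.03·ln(0.03/0.07) = -0.02542
  0.58·ln(0.58/0.42) = 0.18721
D(P‖Q) = 0.0806 nats.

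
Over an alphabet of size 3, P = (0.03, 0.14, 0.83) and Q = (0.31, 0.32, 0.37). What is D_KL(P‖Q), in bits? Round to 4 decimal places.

D(P‖Q) = Σ p·log₂(p/q).
  0.03·log₂(0.03/0.31) = -0.10108
  0.14·log₂(0.14/0.32) = -0.16697
  0.83·log₂(0.83/0.37) = 0.96744
D(P‖Q) = 0.6994 bits.

0.6994 bits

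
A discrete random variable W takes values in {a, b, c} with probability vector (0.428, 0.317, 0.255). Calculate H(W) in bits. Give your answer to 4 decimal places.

1.5521 bits

H(W) = −Σ p·log₂ p.
  −(0.428)·log₂(0.428) = 0.52401
  −(0.317)·log₂(0.317) = 0.52541
  −(0.255)·log₂(0.255) = 0.50271
Sum: 0.52401 + 0.52541 + 0.50271 = 1.5521 bits.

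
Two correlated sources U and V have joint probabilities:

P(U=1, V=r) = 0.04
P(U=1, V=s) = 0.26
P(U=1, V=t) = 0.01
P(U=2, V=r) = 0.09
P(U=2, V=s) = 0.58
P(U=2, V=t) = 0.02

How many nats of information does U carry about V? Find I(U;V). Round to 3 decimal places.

0.000 nats

Marginals: p(U) = (0.3100, 0.6900), p(V) = (0.1300, 0.8400, 0.0300).
I(U;V) = Σ p(x,y)·ln[p(x,y)/(p(x)p(y))].
  (1,r): 0.04·ln(0.9926) = -0.0003
  (1,s): 0.26·ln(0.9985) = -0.0004
  (1,t): 0.01·ln(1.0753) = 0.0007
  (2,r): 0.09·ln(1.0033) = 0.0003
  (2,s): 0.58·ln(1.0007) = 0.0004
  (2,t): 0.02·ln(0.9662) = -0.0007
Sum = 0.000 nats.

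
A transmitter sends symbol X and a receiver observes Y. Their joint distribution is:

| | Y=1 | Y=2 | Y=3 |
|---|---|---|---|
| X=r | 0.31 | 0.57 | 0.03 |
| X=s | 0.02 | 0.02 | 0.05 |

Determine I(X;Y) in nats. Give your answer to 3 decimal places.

0.087 nats

Marginals: p(X) = (0.9100, 0.0900), p(Y) = (0.3300, 0.5900, 0.0800).
I(X;Y) = Σ p(x,y)·ln[p(x,y)/(p(x)p(y))].
  (r,1): 0.31·ln(1.0323) = 0.0099
  (r,2): 0.57·ln(1.0617) = 0.0341
  (r,3): 0.03·ln(0.4121) = -0.0266
  (s,1): 0.02·ln(0.6734) = -0.0079
  (s,2): 0.02·ln(0.3766) = -0.0195
  (s,3): 0.05·ln(6.9444) = 0.0969
Sum = 0.087 nats.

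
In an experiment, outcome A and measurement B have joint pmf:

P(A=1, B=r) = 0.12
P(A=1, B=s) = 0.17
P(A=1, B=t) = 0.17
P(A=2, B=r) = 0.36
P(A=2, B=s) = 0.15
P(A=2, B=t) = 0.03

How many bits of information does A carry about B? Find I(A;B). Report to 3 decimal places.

Marginals: p(A) = (0.4600, 0.5400), p(B) = (0.4800, 0.3200, 0.2000).
I(A;B) = Σ p(x,y)·log₂[p(x,y)/(p(x)p(y))].
  (1,r): 0.12·log₂(0.5435) = -0.1056
  (1,s): 0.17·log₂(1.1549) = 0.0353
  (1,t): 0.17·log₂(1.8478) = 0.1506
  (2,r): 0.36·log₂(1.3889) = 0.1706
  (2,s): 0.15·log₂(0.8681) = -0.0306
  (2,t): 0.03·log₂(0.2778) = -0.0554
Sum = 0.165 bits.

0.165 bits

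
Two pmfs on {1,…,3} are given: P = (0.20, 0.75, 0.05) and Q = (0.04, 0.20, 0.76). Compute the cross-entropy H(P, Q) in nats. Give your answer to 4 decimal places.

1.8646 nats

H(P,Q) = −Σ p·ln q.
  −0.20·ln(0.04) = 0.64378
  −0.75·ln(0.20) = 1.20708
  −0.05·ln(0.76) = 0.01372
H(P,Q) = 1.8646 nats.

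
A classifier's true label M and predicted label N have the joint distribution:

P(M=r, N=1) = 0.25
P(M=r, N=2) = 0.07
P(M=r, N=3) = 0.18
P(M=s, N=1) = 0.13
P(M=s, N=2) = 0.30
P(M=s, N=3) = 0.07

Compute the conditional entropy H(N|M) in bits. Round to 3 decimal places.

1.386 bits

Marginals: p(M) = (0.5000, 0.5000), p(N) = (0.3800, 0.3700, 0.2500).
H(N|M) = Σ p(M) · H(N|M=·).
  M=r: p=0.5000, H(N|M=r) = 1.4277
  M=s: p=0.5000, H(N|M=s) = 1.3446
Weighted sum = 1.386 bits.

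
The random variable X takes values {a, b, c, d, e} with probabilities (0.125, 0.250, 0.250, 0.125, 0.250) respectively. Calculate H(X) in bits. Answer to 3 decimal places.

2.250 bits

H(X) = −Σ p·log₂ p.
  −(0.125)·log₂(0.125) = 0.3750
  −(0.250)·log₂(0.250) = 0.5000
  −(0.250)·log₂(0.250) = 0.5000
  −(0.125)·log₂(0.125) = 0.3750
  −(0.250)·log₂(0.250) = 0.5000
Sum: 0.3750 + 0.5000 + 0.5000 + 0.3750 + 0.5000 = 2.250 bits.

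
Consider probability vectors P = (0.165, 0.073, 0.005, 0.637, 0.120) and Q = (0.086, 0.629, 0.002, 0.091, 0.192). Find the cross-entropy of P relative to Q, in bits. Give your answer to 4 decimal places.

H(P,Q) = −Σ p·log₂ q.
  −0.165·log₂(0.086) = 0.58402
  −0.073·log₂(0.629) = 0.04883
  −0.005·log₂(0.002) = 0.04483
  −0.637·log₂(0.091) = 2.20274
  −0.120·log₂(0.192) = 0.28570
H(P,Q) = 3.1661 bits.

3.1661 bits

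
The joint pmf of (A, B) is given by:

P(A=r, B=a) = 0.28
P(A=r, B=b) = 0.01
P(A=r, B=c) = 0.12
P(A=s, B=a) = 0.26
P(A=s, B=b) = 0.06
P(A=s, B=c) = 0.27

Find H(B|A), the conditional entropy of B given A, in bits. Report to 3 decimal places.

Chain rule: H(B|A) = H(A,B) − H(A).
Marginals: p(A) = (0.4100, 0.5900), p(B) = (0.5400, 0.0700, 0.3900).
H(A,B) = 2.2066 bits; H(A) = 0.9765 bits.
H(B|A) = 2.2066 − 0.9765 = 1.230 bits.

1.230 bits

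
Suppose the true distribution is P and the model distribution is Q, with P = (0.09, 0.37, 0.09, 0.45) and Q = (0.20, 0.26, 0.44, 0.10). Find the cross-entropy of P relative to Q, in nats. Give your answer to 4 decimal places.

H(P,Q) = −Σ p·ln q.
  −0.09·ln(0.20) = 0.14485
  −0.37·ln(0.26) = 0.49842
  −0.09·ln(0.44) = 0.07389
  −0.45·ln(0.10) = 1.03616
H(P,Q) = 1.7533 nats.

1.7533 nats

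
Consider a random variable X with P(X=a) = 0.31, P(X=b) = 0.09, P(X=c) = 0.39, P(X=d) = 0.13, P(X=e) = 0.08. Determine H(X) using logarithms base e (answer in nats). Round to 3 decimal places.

H(X) = −Σ p·ln p.
  −(0.31)·ln(0.31) = 0.3631
  −(0.09)·ln(0.09) = 0.2167
  −(0.39)·ln(0.39) = 0.3672
  −(0.13)·ln(0.13) = 0.2652
  −(0.08)·ln(0.08) = 0.2021
Sum: 0.3631 + 0.2167 + 0.3672 + 0.2652 + 0.2021 = 1.414 nats.

1.414 nats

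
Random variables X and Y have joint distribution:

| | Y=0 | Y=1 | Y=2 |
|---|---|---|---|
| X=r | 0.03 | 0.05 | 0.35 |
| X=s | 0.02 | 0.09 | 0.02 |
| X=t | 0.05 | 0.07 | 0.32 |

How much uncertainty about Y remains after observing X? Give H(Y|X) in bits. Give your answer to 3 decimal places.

Marginals: p(X) = (0.4300, 0.1300, 0.4400), p(Y) = (0.1000, 0.2100, 0.6900).
H(Y|X) = Σ p(X) · H(Y|X=·).
  X=r: p=0.4300, H(Y|X=r) = 0.8707
  X=s: p=0.1300, H(Y|X=s) = 1.1982
  X=t: p=0.4400, H(Y|X=t) = 1.1126
Weighted sum = 1.020 bits.

1.020 bits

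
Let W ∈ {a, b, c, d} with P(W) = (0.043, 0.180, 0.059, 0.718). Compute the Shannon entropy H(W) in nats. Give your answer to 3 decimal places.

H(W) = −Σ p·ln p.
  −(0.043)·ln(0.043) = 0.1353
  −(0.180)·ln(0.180) = 0.3087
  −(0.059)·ln(0.059) = 0.1670
  −(0.718)·ln(0.718) = 0.2379
Sum: 0.1353 + 0.3087 + 0.1670 + 0.2379 = 0.849 nats.

0.849 nats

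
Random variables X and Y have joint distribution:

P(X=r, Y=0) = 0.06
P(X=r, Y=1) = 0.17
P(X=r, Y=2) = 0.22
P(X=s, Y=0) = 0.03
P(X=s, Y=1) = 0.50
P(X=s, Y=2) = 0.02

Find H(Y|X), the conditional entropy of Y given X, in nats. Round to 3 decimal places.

Marginals: p(X) = (0.4500, 0.5500), p(Y) = (0.0900, 0.6700, 0.2400).
H(Y|X) = Σ p(X) · H(Y|X=·).
  X=r: p=0.4500, H(Y|X=r) = 0.9863
  X=s: p=0.5500, H(Y|X=s) = 0.3658
Weighted sum = 0.645 nats.

0.645 nats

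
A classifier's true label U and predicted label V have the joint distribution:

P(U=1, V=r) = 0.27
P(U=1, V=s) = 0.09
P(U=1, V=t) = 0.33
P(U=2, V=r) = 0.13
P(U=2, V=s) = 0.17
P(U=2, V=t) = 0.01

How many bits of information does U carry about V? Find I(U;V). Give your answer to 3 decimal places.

Marginals: p(U) = (0.6900, 0.3100), p(V) = (0.4000, 0.2600, 0.3400).
I(U;V) = H(U) + H(V) − H(U,V).
H(U) = 0.8932, H(V) = 1.5632, H(U,V) = 2.2342.
I(U;V) = 0.8932 + 1.5632 − 2.2342 = 0.222 bits.

0.222 bits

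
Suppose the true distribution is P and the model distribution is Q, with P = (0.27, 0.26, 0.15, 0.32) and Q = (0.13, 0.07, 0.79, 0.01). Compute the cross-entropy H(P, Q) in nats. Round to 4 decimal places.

H(P,Q) = −Σ p·ln q.
  −0.27·ln(0.13) = 0.55086
  −0.26·ln(0.07) = 0.69141
  −0.15·ln(0.79) = 0.03536
  −0.32·ln(0.01) = 1.47365
H(P,Q) = 2.7513 nats.

2.7513 nats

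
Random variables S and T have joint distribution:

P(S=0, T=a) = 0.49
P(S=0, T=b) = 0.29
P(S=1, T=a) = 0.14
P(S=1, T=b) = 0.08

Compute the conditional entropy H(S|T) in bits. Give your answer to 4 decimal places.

Marginals: p(S) = (0.7800, 0.2200), p(T) = (0.6300, 0.3700).
H(S|T) = Σ p(T) · H(S|T=·).
  T=a: p=0.6300, H(S|T=a) = 0.7642
  T=b: p=0.3700, H(S|T=b) = 0.7532
Weighted sum = 0.7601 bits.

0.7601 bits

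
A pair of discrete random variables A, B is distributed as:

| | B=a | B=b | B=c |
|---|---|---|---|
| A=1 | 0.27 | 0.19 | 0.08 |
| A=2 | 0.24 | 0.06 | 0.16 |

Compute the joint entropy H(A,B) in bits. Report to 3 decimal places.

H(A,B) = −Σ p(x,y)·log₂ p(x,y) over all 6 cells.
  cell (1,a): −0.27·log₂0.27 = 0.5100
  cell (1,b): −0.19·log₂0.19 = 0.4552
  cell (1,c): −0.08·log₂0.08 = 0.2915
  cell (2,a): −0.24·log₂0.24 = 0.4941
  cell (2,b): −0.06·log₂0.06 = 0.2435
  cell (2,c): −0.16·log₂0.16 = 0.4230
Sum = 2.417 bits.

2.417 bits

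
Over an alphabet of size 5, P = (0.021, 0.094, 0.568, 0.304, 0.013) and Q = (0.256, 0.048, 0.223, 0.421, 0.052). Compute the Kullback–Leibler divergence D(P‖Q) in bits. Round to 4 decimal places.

0.6127 bits

D(P‖Q) = Σ p·log₂(p/q).
  0.021·log₂(0.021/0.256) = -0.07576
  0.094·log₂(0.094/0.048) = 0.09114
  0.568·log₂(0.568/0.223) = 0.76615
  0.304·log₂(0.304/0.421) = -0.14280
  0.013·log₂(0.013/0.052) = -0.02600
D(P‖Q) = 0.6127 bits.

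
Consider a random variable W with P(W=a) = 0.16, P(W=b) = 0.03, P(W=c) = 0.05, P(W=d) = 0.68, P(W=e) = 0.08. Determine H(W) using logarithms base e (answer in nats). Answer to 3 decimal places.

1.013 nats

H(W) = −Σ p·ln p.
  −(0.16)·ln(0.16) = 0.2932
  −(0.03)·ln(0.03) = 0.1052
  −(0.05)·ln(0.05) = 0.1498
  −(0.68)·ln(0.68) = 0.2623
  −(0.08)·ln(0.08) = 0.2021
Sum: 0.2932 + 0.1052 + 0.1498 + 0.2623 + 0.2021 = 1.013 nats.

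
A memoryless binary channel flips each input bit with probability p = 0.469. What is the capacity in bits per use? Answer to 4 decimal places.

0.0028 bits

Binary symmetric channel: C = 1 − h₂(ε) where h₂ is the binary entropy function.
h₂(0.469) = −0.469·log₂0.469 − 0.531·log₂0.531 = 0.9972.
C = 1 − 0.9972 = 0.0028 bits per channel use.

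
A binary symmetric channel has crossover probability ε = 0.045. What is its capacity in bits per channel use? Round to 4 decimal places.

0.7352 bits

Binary symmetric channel: C = 1 − h₂(ε) where h₂ is the binary entropy function.
h₂(0.045) = −0.045·log₂0.045 − 0.955·log₂0.955 = 0.2648.
C = 1 − 0.2648 = 0.7352 bits per channel use.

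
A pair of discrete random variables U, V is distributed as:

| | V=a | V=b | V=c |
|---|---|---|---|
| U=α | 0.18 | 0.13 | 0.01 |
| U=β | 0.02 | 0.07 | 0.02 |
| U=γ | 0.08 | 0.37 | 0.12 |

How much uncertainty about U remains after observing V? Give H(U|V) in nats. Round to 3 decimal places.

Marginals: p(U) = (0.3200, 0.1100, 0.5700), p(V) = (0.2800, 0.5700, 0.1500).
H(U|V) = Σ p(V) · H(U|V=·).
  V=a: p=0.2800, H(U|V=a) = 0.8305
  V=b: p=0.5700, H(U|V=b) = 0.8752
  V=c: p=0.1500, H(U|V=c) = 0.6277
Weighted sum = 0.826 nats.

0.826 nats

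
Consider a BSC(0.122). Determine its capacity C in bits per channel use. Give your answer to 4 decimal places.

0.4649 bits

Binary symmetric channel: C = 1 − h₂(ε) where h₂ is the binary entropy function.
h₂(0.122) = −0.122·log₂0.122 − 0.878·log₂0.878 = 0.5351.
C = 1 − 0.5351 = 0.4649 bits per channel use.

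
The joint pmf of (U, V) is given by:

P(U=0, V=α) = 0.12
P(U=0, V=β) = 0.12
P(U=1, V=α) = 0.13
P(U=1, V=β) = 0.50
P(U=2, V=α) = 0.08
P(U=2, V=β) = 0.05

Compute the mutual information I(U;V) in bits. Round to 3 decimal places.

0.087 bits

Marginals: p(U) = (0.2400, 0.6300, 0.1300), p(V) = (0.3300, 0.6700).
I(U;V) = Σ p(x,y)·log₂[p(x,y)/(p(x)p(y))].
  (0,α): 0.12·log₂(1.5152) = 0.0719
  (0,β): 0.12·log₂(0.7463) = -0.0507
  (1,α): 0.13·log₂(0.6253) = -0.0881
  (1,β): 0.50·log₂(1.1846) = 0.1222
  (2,α): 0.08·log₂(1.8648) = 0.0719
  (2,β): 0.05·log₂(0.5741) = -0.0400
Sum = 0.087 bits.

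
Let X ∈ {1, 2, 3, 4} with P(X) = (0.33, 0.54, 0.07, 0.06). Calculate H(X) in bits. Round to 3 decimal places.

1.520 bits

H(X) = −Σ p·log₂ p.
  −(0.33)·log₂(0.33) = 0.5278
  −(0.54)·log₂(0.54) = 0.4800
  −(0.07)·log₂(0.07) = 0.2686
  −(0.06)·log₂(0.06) = 0.2435
Sum: 0.5278 + 0.4800 + 0.2686 + 0.2435 = 1.520 bits.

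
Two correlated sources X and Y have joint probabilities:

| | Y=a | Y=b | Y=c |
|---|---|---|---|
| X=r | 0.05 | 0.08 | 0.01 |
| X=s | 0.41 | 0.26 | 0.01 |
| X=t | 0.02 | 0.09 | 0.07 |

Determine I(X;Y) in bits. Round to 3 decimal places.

Marginals: p(X) = (0.1400, 0.6800, 0.1800), p(Y) = (0.4800, 0.4300, 0.0900).
I(X;Y) = Σ p(x,y)·log₂[p(x,y)/(p(x)p(y))].
  (r,a): 0.05·log₂(0.7440) = -0.0213
  (r,b): 0.08·log₂(1.3289) = 0.0328
  (r,c): 0.01·log₂(0.7937) = -0.0033
  (s,a): 0.41·log₂(1.2561) = 0.1349
  (s,b): 0.26·log₂(0.8892) = -0.0441
  (s,c): 0.01·log₂(0.1634) = -0.0261
  (t,a): 0.02·log₂(0.2315) = -0.0422
  (t,b): 0.09·log₂(1.1628) = 0.0196
  (t,c): 0.07·log₂(4.3210) = 0.1478
Sum = 0.198 bits.

0.198 bits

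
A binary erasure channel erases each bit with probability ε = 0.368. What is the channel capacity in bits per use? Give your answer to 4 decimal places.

0.6320 bits

Binary erasure channel: capacity C = 1 − ε.
C = 1 − 0.368 = 0.6320 bits per channel use.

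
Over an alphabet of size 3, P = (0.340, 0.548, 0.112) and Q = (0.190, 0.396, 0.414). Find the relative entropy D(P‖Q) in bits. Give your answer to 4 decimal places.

D(P‖Q) = Σ p·log₂(p/q).
  0.340·log₂(0.340/0.190) = 0.28544
  0.548·log₂(0.548/0.396) = 0.25683
  0.112·log₂(0.112/0.414) = -0.21125
D(P‖Q) = 0.3310 bits.

0.3310 bits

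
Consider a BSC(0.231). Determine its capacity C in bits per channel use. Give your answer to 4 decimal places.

Binary symmetric channel: C = 1 − h₂(ε) where h₂ is the binary entropy function.
h₂(0.231) = −0.231·log₂0.231 − 0.769·log₂0.769 = 0.7798.
C = 1 − 0.7798 = 0.2202 bits per channel use.

0.2202 bits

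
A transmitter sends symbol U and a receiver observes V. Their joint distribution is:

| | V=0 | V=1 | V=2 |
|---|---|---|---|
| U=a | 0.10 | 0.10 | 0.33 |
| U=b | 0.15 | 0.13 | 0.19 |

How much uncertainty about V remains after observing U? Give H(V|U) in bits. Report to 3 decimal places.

Marginals: p(U) = (0.5300, 0.4700), p(V) = (0.2500, 0.2300, 0.5200).
H(V|U) = Σ p(U) · H(V|U=·).
  U=a: p=0.5300, H(V|U=a) = 1.3335
  U=b: p=0.4700, H(V|U=b) = 1.5669
Weighted sum = 1.443 bits.

1.443 bits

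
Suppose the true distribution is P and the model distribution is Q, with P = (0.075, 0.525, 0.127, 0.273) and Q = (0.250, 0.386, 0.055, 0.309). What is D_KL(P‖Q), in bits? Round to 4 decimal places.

D(P‖Q) = Σ p·log₂(p/q).
  0.075·log₂(0.075/0.250) = -0.13027
  0.525·log₂(0.525/0.386) = 0.23295
  0.127·log₂(0.127/0.055) = 0.15333
  0.273·log₂(0.273/0.309) = -0.04879
D(P‖Q) = 0.2072 bits.

0.2072 bits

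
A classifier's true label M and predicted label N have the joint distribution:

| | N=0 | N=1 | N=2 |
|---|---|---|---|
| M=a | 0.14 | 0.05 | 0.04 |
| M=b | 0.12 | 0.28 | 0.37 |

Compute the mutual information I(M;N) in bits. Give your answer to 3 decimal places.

Marginals: p(M) = (0.2300, 0.7700), p(N) = (0.2600, 0.3300, 0.4100).
I(M;N) = Σ p(x,y)·log₂[p(x,y)/(p(x)p(y))].
  (a,0): 0.14·log₂(2.3411) = 0.1718
  (a,1): 0.05·log₂(0.6588) = -0.0301
  (a,2): 0.04·log₂(0.4242) = -0.0495
  (b,0): 0.12·log₂(0.5994) = -0.0886
  (b,1): 0.28·log₂(1.1019) = 0.0392
  (b,2): 0.37·log₂(1.1720) = 0.0847
Sum = 0.128 bits.

0.128 bits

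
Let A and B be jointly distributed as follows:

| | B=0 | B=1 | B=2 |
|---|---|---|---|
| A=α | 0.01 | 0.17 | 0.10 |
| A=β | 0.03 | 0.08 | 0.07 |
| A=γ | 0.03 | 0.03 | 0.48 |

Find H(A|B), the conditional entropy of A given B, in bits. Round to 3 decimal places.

Chain rule: H(A|B) = H(A,B) − H(B).
Marginals: p(A) = (0.2800, 0.1800, 0.5400), p(B) = (0.0700, 0.2800, 0.6500).
H(A,B) = 2.3569 bits; H(B) = 1.1867 bits.
H(A|B) = 2.3569 − 1.1867 = 1.170 bits.

1.170 bits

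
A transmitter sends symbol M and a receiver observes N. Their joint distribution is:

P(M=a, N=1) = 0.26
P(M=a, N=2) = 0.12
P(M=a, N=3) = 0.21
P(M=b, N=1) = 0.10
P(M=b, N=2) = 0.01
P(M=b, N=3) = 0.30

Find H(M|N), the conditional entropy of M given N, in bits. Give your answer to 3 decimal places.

Marginals: p(M) = (0.5900, 0.4100), p(N) = (0.3600, 0.1300, 0.5100).
H(M|N) = Σ p(N) · H(M|N=·).
  N=1: p=0.3600, H(M|N=1) = 0.8524
  N=2: p=0.1300, H(M|N=2) = 0.3912
  N=3: p=0.5100, H(M|N=3) = 0.9774
Weighted sum = 0.856 bits.

0.856 bits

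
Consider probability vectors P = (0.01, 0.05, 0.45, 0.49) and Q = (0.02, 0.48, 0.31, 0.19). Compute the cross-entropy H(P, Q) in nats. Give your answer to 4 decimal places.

1.4166 nats

H(P,Q) = −Σ p·ln q.
  −0.01·ln(0.02) = 0.03912
  −0.05·ln(0.48) = 0.03670
  −0.45·ln(0.31) = 0.52703
  −0.49·ln(0.19) = 0.81376
H(P,Q) = 1.4166 nats.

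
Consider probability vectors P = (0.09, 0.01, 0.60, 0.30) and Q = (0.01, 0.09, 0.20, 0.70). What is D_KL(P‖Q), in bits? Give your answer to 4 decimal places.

0.8379 bits

D(P‖Q) = Σ p·log₂(p/q).
  0.09·log₂(0.09/0.01) = 0.28529
  0.01·log₂(0.01/0.09) = -0.03170
  0.60·log₂(0.60/0.20) = 0.95098
  0.30·log₂(0.30/0.70) = -0.36672
D(P‖Q) = 0.8379 bits.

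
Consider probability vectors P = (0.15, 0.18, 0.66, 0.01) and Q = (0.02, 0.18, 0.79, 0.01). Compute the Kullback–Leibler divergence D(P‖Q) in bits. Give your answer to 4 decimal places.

0.2648 bits

D(P‖Q) = Σ p·log₂(p/q).
  0.15·log₂(0.15/0.02) = 0.43603
  0.18·log₂(0.18/0.18) = 0.00000
  0.66·log₂(0.66/0.79) = -0.17120
  0.01·log₂(0.01/0.01) = 0.00000
D(P‖Q) = 0.2648 bits.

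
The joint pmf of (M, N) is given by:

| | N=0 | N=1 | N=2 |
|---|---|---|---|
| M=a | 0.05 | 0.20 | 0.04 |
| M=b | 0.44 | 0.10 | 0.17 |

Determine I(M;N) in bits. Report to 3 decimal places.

0.213 bits

Marginals: p(M) = (0.2900, 0.7100), p(N) = (0.4900, 0.3000, 0.2100).
I(M;N) = H(M) + H(N) − H(M,N).
H(M) = 0.8687, H(N) = 1.4982, H(M,N) = 2.1542.
I(M;N) = 0.8687 + 1.4982 − 2.1542 = 0.213 bits.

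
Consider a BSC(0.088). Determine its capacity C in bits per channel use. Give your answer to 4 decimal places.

Binary symmetric channel: C = 1 − h₂(ε) where h₂ is the binary entropy function.
h₂(0.088) = −0.088·log₂0.088 − 0.912·log₂0.912 = 0.4298.
C = 1 − 0.4298 = 0.5702 bits per channel use.

0.5702 bits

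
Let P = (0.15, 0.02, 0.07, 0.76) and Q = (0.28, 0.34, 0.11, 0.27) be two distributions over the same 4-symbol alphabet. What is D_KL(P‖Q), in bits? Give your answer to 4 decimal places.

0.8722 bits

D(P‖Q) = Σ p·log₂(p/q).
  0.15·log₂(0.15/0.28) = -0.13507
  0.02·log₂(0.02/0.34) = -0.08175
  0.07·log₂(0.07/0.11) = -0.04565
  0.76·log₂(0.76/0.27) = 1.13471
D(P‖Q) = 0.8722 bits.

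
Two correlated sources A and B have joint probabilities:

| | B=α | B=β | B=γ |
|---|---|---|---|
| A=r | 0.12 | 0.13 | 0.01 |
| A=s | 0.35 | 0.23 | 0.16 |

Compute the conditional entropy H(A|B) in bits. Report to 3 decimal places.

0.780 bits

Chain rule: H(A|B) = H(A,B) − H(B).
Marginals: p(A) = (0.2600, 0.7400), p(B) = (0.4700, 0.3600, 0.1700).
H(A,B) = 2.2569 bits; H(B) = 1.4772 bits.
H(A|B) = 2.2569 − 1.4772 = 0.780 bits.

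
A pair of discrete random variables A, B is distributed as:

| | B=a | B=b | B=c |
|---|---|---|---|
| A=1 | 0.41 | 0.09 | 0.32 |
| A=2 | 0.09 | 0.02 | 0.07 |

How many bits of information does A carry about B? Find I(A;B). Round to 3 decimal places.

0.000 bits

Marginals: p(A) = (0.8200, 0.1800), p(B) = (0.5000, 0.1100, 0.3900).
I(A;B) = H(A) + H(B) − H(A,B).
H(A) = 0.6801, H(B) = 1.3801, H(A,B) = 2.0602.
I(A;B) = 0.6801 + 1.3801 − 2.0602 = 0.000 bits.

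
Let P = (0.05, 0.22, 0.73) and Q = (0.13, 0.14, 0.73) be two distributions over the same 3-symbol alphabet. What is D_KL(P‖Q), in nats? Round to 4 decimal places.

0.0517 nats

D(P‖Q) = Σ p·ln(p/q).
  0.05·ln(0.05/0.13) = -0.04778
  0.22·ln(0.22/0.14) = 0.09944
  0.73·ln(0.73/0.73) = 0.00000
D(P‖Q) = 0.0517 nats.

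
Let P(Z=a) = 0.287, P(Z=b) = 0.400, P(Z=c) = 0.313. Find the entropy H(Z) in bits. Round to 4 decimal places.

1.5701 bits

H(Z) = −Σ p·log₂ p.
  −(0.287)·log₂(0.287) = 0.51685
  −(0.400)·log₂(0.400) = 0.52877
  −(0.313)·log₂(0.313) = 0.52451
Sum: 0.51685 + 0.52877 + 0.52451 = 1.5701 bits.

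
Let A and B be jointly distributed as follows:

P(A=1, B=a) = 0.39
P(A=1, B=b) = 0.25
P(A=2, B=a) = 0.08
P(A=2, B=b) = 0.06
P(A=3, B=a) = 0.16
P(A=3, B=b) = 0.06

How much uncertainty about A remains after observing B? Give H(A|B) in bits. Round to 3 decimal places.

Chain rule: H(A|B) = H(A,B) − H(B).
Marginals: p(A) = (0.6400, 0.1400, 0.2200), p(B) = (0.6300, 0.3700).
H(A,B) = 2.2314 bits; H(B) = 0.9507 bits.
H(A|B) = 2.2314 − 0.9507 = 1.281 bits.

1.281 bits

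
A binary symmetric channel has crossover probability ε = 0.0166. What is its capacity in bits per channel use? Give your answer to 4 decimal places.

Binary symmetric channel: C = 1 − h₂(ε) where h₂ is the binary entropy function.
h₂(0.0166) = −0.0166·log₂0.0166 − 0.9834·log₂0.9834 = 0.1219.
C = 1 − 0.1219 = 0.8781 bits per channel use.

0.8781 bits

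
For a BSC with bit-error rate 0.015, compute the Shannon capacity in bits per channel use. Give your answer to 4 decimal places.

Binary symmetric channel: C = 1 − h₂(ε) where h₂ is the binary entropy function.
h₂(0.015) = −0.015·log₂0.015 − 0.985·log₂0.985 = 0.1124.
C = 1 − 0.1124 = 0.8876 bits per channel use.

0.8876 bits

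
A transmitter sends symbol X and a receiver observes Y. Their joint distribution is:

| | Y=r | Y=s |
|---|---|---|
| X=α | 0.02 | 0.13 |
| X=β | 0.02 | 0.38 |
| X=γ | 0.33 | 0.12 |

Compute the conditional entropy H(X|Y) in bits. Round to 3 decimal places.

1.083 bits

Chain rule: H(X|Y) = H(X,Y) − H(Y).
Marginals: p(X) = (0.1500, 0.4000, 0.4500), p(Y) = (0.3700, 0.6300).
H(X,Y) = 2.0337 bits; H(Y) = 0.9507 bits.
H(X|Y) = 2.0337 − 0.9507 = 1.083 bits.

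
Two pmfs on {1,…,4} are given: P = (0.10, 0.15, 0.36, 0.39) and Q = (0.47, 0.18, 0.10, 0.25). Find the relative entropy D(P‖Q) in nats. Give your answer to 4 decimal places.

D(P‖Q) = Σ p·ln(p/q).
  0.10·ln(0.10/0.47) = -0.15476
  0.15·ln(0.15/0.18) = -0.02735
  0.36·ln(0.36/0.10) = 0.46114
  0.39·ln(0.39/0.25) = 0.17343
D(P‖Q) = 0.4525 nats.

0.4525 nats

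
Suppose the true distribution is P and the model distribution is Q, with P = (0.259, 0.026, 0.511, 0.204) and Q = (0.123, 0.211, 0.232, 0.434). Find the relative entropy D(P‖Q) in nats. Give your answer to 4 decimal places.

0.3879 nats

D(P‖Q) = Σ p·ln(p/q).
  0.259·ln(0.259/0.123) = 0.19286
  0.026·ln(0.026/0.211) = -0.05444
  0.511·ln(0.511/0.232) = 0.40350
  0.204·ln(0.204/0.434) = -0.15400
D(P‖Q) = 0.3879 nats.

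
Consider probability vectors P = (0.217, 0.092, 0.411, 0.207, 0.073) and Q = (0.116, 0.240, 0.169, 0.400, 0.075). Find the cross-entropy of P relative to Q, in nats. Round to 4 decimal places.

H(P,Q) = −Σ p·ln q.
  −0.217·ln(0.116) = 0.46745
  −0.092·ln(0.240) = 0.13129
  −0.411·ln(0.169) = 0.73070
  −0.207·ln(0.400) = 0.18967
  −0.073·ln(0.075) = 0.18909
H(P,Q) = 1.7082 nats.

1.7082 nats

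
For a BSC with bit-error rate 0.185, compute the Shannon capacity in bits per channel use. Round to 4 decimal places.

Binary symmetric channel: C = 1 − h₂(ε) where h₂ is the binary entropy function.
h₂(0.185) = −0.185·log₂0.185 − 0.815·log₂0.815 = 0.6909.
C = 1 − 0.6909 = 0.3091 bits per channel use.

0.3091 bits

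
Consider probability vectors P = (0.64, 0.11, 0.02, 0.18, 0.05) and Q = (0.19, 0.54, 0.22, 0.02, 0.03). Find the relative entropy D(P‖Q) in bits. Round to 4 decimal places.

D(P‖Q) = Σ p·log₂(p/q).
  0.64·log₂(0.64/0.19) = 1.12133
  0.11·log₂(0.11/0.54) = -0.25250
  0.02·log₂(0.02/0.22) = -0.06919
  0.18·log₂(0.18/0.02) = 0.57059
  0.05·log₂(0.05/0.03) = 0.03685
D(P‖Q) = 1.4071 bits.

1.4071 bits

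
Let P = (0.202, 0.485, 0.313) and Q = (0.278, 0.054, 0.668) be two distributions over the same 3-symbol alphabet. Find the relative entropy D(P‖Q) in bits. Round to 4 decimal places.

D(P‖Q) = Σ p·log₂(p/q).
  0.202·log₂(0.202/0.278) = -0.09307
  0.485·log₂(0.485/0.054) = 1.53597
  0.313·log₂(0.313/0.668) = -0.34232
D(P‖Q) = 1.1006 bits.

1.1006 bits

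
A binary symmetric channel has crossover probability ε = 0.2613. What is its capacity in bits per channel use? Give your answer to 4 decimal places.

Binary symmetric channel: C = 1 − h₂(ε) where h₂ is the binary entropy function.
h₂(0.2613) = −0.2613·log₂0.2613 − 0.7387·log₂0.7387 = 0.8287.
C = 1 − 0.8287 = 0.1713 bits per channel use.

0.1713 bits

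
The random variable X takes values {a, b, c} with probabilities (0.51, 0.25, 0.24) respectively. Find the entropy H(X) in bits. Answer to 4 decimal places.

H(X) = −Σ p·log₂ p.
  −(0.51)·log₂(0.51) = 0.49543
  −(0.25)·log₂(0.25) = 0.50000
  −(0.24)·log₂(0.24) = 0.49413
Sum: 0.49543 + 0.50000 + 0.49413 = 1.4896 bits.

1.4896 bits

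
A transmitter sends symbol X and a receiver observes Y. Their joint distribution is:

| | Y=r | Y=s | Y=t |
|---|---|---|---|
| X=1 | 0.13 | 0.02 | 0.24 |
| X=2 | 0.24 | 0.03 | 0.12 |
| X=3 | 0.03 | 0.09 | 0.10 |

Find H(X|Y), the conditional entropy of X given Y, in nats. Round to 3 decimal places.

0.941 nats

Chain rule: H(X|Y) = H(X,Y) − H(Y).
Marginals: p(X) = (0.3900, 0.3900, 0.2200), p(Y) = (0.4000, 0.1400, 0.4600).
H(X,Y) = 1.9403 nats; H(Y) = 0.9990 nats.
H(X|Y) = 1.9403 − 0.9990 = 0.941 nats.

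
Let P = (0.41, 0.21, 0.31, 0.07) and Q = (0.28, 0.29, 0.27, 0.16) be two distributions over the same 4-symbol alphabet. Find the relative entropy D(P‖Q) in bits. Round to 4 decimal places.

0.1061 bits

D(P‖Q) = Σ p·log₂(p/q).
  0.41·log₂(0.41/0.28) = 0.22558
  0.21·log₂(0.21/0.29) = -0.09779
  0.31·log₂(0.31/0.27) = 0.06179
  0.07·log₂(0.07/0.16) = -0.08349
D(P‖Q) = 0.1061 bits.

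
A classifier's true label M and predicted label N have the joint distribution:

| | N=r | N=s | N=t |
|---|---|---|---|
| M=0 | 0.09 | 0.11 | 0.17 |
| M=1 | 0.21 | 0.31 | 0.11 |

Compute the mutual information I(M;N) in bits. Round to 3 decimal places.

Marginals: p(M) = (0.3700, 0.6300), p(N) = (0.3000, 0.4200, 0.2800).
I(M;N) = H(M) + H(N) − H(M,N).
H(M) = 0.9507, H(N) = 1.5610, H(M,N) = 2.4444.
I(M;N) = 0.9507 + 1.5610 − 2.4444 = 0.067 bits.

0.067 bits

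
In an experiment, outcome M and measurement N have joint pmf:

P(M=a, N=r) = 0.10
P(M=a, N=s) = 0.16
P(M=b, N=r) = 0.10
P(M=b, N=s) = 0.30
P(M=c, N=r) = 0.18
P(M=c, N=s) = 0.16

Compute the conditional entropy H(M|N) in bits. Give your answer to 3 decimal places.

Chain rule: H(M|N) = H(M,N) − H(N).
Marginals: p(M) = (0.2600, 0.4000, 0.3400), p(N) = (0.3800, 0.6200).
H(M,N) = 2.4768 bits; H(N) = 0.9580 bits.
H(M|N) = 2.4768 − 0.9580 = 1.519 bits.

1.519 bits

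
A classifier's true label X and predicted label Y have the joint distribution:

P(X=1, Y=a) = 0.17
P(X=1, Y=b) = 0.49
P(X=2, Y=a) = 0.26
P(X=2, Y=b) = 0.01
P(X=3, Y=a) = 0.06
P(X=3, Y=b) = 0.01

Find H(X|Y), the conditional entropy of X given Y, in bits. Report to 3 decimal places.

Chain rule: H(X|Y) = H(X,Y) − H(Y).
Marginals: p(X) = (0.6600, 0.2700, 0.0700), p(Y) = (0.4900, 0.5100).
H(X,Y) = 1.8206 bits; H(Y) = 0.9997 bits.
H(X|Y) = 1.8206 − 0.9997 = 0.821 bits.

0.821 bits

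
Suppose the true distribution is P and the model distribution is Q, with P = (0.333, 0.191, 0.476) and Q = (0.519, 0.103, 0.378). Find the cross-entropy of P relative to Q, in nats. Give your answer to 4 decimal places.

H(P,Q) = −Σ p·ln q.
  −0.333·ln(0.519) = 0.21840
  −0.191·ln(0.103) = 0.43415
  −0.476·ln(0.378) = 0.46308
H(P,Q) = 1.1156 nats.

1.1156 nats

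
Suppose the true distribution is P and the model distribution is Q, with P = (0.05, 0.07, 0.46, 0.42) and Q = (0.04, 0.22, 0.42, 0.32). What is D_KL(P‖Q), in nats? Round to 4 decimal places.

0.0871 nats

D(P‖Q) = Σ p·ln(p/q).
  0.05·ln(0.05/0.04) = 0.01116
  0.07·ln(0.07/0.22) = -0.08016
  0.46·ln(0.46/0.42) = 0.04185
  0.42·ln(0.42/0.32) = 0.11421
D(P‖Q) = 0.0871 nats.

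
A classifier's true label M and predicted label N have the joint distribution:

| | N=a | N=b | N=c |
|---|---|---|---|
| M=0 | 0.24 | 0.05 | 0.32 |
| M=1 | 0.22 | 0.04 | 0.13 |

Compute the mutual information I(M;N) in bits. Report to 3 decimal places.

0.026 bits

Marginals: p(M) = (0.6100, 0.3900), p(N) = (0.4600, 0.0900, 0.4500).
I(M;N) = Σ p(x,y)·log₂[p(x,y)/(p(x)p(y))].
  (0,a): 0.24·log₂(0.8553) = -0.0541
  (0,b): 0.05·log₂(0.9107) = -0.0067
  (0,c): 0.32·log₂(1.1658) = 0.0708
  (1,a): 0.22·log₂(1.2263) = 0.0648
  (1,b): 0.04·log₂(1.1396) = 0.0075
  (1,c): 0.13·log₂(0.7407) = -0.0563
Sum = 0.026 bits.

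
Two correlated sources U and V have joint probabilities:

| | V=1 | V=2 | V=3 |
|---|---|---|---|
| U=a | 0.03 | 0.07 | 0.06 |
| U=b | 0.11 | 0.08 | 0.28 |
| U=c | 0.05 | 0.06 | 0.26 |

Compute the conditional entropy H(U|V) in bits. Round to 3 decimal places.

Chain rule: H(U|V) = H(U,V) − H(V).
Marginals: p(U) = (0.1600, 0.4700, 0.3700), p(V) = (0.1900, 0.2100, 0.6000).
H(U,V) = 2.7848 bits; H(V) = 1.3702 bits.
H(U|V) = 2.7848 − 1.3702 = 1.415 bits.

1.415 bits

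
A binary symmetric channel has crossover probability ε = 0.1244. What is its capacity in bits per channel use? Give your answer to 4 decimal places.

0.4581 bits

Binary symmetric channel: C = 1 − h₂(ε) where h₂ is the binary entropy function.
h₂(0.1244) = −0.1244·log₂0.1244 − 0.8756·log₂0.8756 = 0.5419.
C = 1 − 0.5419 = 0.4581 bits per channel use.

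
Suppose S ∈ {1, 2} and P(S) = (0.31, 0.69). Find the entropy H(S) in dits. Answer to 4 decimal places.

H(S) = −Σ p·log₁₀ p.
  −(0.31)·log₁₀(0.31) = 0.15768
  −(0.69)·log₁₀(0.69) = 0.11119
Sum: 0.15768 + 0.11119 = 0.2689 dits.

0.2689 dits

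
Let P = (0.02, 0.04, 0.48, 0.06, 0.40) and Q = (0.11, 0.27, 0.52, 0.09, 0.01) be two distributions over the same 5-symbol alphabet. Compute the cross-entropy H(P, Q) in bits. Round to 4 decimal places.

H(P,Q) = −Σ p·log₂ q.
  −0.02·log₂(0.11) = 0.06369
  −0.04·log₂(0.27) = 0.07556
  −0.48·log₂(0.52) = 0.45284
  −0.06·log₂(0.09) = 0.20844
  −0.40·log₂(0.01) = 2.65754
H(P,Q) = 3.4581 bits.

3.4581 bits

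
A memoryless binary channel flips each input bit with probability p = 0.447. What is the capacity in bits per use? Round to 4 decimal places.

0.0081 bits

Binary symmetric channel: C = 1 − h₂(ε) where h₂ is the binary entropy function.
h₂(0.447) = −0.447·log₂0.447 − 0.553·log₂0.553 = 0.9919.
C = 1 − 0.9919 = 0.0081 bits per channel use.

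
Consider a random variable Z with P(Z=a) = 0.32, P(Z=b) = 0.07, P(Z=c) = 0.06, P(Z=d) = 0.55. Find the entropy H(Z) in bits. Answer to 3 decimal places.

1.512 bits

H(Z) = −Σ p·log₂ p.
  −(0.32)·log₂(0.32) = 0.5260
  −(0.07)·log₂(0.07) = 0.2686
  −(0.06)·log₂(0.06) = 0.2435
  −(0.55)·log₂(0.55) = 0.4744
Sum: 0.5260 + 0.2686 + 0.2435 + 0.4744 = 1.512 bits.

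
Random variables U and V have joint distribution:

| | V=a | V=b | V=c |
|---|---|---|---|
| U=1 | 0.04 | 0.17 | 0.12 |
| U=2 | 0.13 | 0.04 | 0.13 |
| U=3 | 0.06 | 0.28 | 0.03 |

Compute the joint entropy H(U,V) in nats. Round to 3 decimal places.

H(U,V) = −Σ p(x,y)·ln p(x,y) over all 9 cells.
  cell (1,a): −0.04·ln0.04 = 0.1288
  cell (1,b): −0.17·ln0.17 = 0.3012
  cell (1,c): −0.12·ln0.12 = 0.2544
  cell (2,a): −0.13·ln0.13 = 0.2652
  cell (2,b): −0.04·ln0.04 = 0.1288
  cell (2,c): −0.13·ln0.13 = 0.2652
  cell (3,a): −0.06·ln0.06 = 0.1688
  cell (3,b): −0.28·ln0.28 = 0.3564
  cell (3,c): −0.03·ln0.03 = 0.1052
Sum = 1.974 nats.

1.974 nats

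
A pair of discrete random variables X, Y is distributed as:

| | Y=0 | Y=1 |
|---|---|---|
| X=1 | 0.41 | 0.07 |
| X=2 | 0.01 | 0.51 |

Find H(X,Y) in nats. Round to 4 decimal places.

0.9412 nats

H(X,Y) = −Σ p(x,y)·ln p(x,y) over all 4 cells.
  cell (1,0): −0.41·ln0.41 = 0.36556
  cell (1,1): −0.07·ln0.07 = 0.18615
  cell (2,0): −0.01·ln0.01 = 0.04605
  cell (2,1): −0.51·ln0.51 = 0.34341
Sum = 0.9412 nats.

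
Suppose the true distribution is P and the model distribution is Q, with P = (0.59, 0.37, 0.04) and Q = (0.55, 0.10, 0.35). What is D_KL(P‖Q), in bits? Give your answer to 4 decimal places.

D(P‖Q) = Σ p·log₂(p/q).
  0.59·log₂(0.59/0.55) = 0.05976
  0.37·log₂(0.37/0.10) = 0.69838
  0.04·log₂(0.04/0.35) = -0.12517
D(P‖Q) = 0.6330 bits.

0.6330 bits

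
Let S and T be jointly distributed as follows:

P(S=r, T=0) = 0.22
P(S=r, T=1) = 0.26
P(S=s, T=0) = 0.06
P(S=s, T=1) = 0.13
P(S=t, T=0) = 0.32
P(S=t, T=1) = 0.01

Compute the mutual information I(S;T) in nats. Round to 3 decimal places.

0.179 nats

Marginals: p(S) = (0.4800, 0.1900, 0.3300), p(T) = (0.6000, 0.4000).
I(S;T) = H(S) + H(T) − H(S,T).
H(S) = 1.0337, H(T) = 0.6730, H(S,T) = 1.5281.
I(S;T) = 1.0337 + 0.6730 − 1.5281 = 0.179 nats.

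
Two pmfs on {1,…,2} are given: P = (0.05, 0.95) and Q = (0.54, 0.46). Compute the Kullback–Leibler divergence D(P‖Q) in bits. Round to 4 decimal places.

0.8223 bits

D(P‖Q) = Σ p·log₂(p/q).
  0.05·log₂(0.05/0.54) = -0.17165
  0.95·log₂(0.95/0.46) = 0.99398
D(P‖Q) = 0.8223 bits.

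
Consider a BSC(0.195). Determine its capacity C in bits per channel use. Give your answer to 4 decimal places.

0.2882 bits

Binary symmetric channel: C = 1 − h₂(ε) where h₂ is the binary entropy function.
h₂(0.195) = −0.195·log₂0.195 − 0.805·log₂0.805 = 0.7118.
C = 1 − 0.7118 = 0.2882 bits per channel use.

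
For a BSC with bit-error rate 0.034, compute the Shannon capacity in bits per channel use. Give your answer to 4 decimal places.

0.7859 bits

Binary symmetric channel: C = 1 − h₂(ε) where h₂ is the binary entropy function.
h₂(0.034) = −0.034·log₂0.034 − 0.966·log₂0.966 = 0.2141.
C = 1 − 0.2141 = 0.7859 bits per channel use.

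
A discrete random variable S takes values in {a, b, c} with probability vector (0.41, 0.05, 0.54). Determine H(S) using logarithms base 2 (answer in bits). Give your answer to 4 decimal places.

H(S) = −Σ p·log₂ p.
  −(0.41)·log₂(0.41) = 0.52738
  −(0.05)·log₂(0.05) = 0.21610
  −(0.54)·log₂(0.54) = 0.48004
Sum: 0.52738 + 0.21610 + 0.48004 = 1.2235 bits.

1.2235 bits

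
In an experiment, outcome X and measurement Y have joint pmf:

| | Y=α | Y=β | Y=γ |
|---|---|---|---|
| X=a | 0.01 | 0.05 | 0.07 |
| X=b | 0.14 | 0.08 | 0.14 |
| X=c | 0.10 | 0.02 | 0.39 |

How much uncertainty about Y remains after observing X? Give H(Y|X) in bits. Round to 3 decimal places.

Chain rule: H(Y|X) = H(X,Y) − H(X).
Marginals: p(X) = (0.1300, 0.3600, 0.5100), p(Y) = (0.2500, 0.1500, 0.6000).
H(X,Y) = 2.6117 bits; H(X) = 1.4087 bits.
H(Y|X) = 2.6117 − 1.4087 = 1.203 bits.

1.203 bits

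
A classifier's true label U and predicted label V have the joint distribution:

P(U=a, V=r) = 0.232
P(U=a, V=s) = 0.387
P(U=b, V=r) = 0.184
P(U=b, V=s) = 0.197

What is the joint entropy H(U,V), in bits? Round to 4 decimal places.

1.9301 bits

H(U,V) = −Σ p(x,y)·log₂ p(x,y) over all 4 cells.
  cell (a,r): −0.232·log₂0.232 = 0.48901
  cell (a,s): −0.387·log₂0.387 = 0.53003
  cell (b,r): −0.184·log₂0.184 = 0.44937
  cell (b,s): −0.197·log₂0.197 = 0.46172
Sum = 1.9301 bits.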